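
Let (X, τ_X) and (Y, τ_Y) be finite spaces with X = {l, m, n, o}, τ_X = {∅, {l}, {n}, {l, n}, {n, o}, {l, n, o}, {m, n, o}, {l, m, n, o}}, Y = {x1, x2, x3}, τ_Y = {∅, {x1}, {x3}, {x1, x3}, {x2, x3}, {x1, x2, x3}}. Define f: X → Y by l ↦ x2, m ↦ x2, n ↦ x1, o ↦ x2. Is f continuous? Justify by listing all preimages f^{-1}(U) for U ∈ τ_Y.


f is NOT continuous.

Compute f^{-1}(U) for each U ∈ τ_Y:
  U = ∅: f^{-1}(U) = ∅ ∈ τ_X ✓.
  U = {x1}: f^{-1}(U) = {n} ∈ τ_X ✓.
  U = {x3}: f^{-1}(U) = ∅ ∈ τ_X ✓.
  U = {x1, x3}: f^{-1}(U) = {n} ∈ τ_X ✓.
  U = {x2, x3}: f^{-1}(U) = {l, m, o} ∉ τ_X ✗.
  U = {x1, x2, x3}: f^{-1}(U) = {l, m, n, o} ∈ τ_X ✓.
Found U = {x2, x3} with f^{-1}(U) = {l, m, o} not in τ_X. Therefore f is NOT continuous.


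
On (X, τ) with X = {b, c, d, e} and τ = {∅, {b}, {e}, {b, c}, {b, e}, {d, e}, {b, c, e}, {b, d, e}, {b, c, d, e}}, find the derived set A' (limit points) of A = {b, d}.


A' = {c}

For each x ∈ X, list the open sets U ∈ τ with x ∈ U, then check whether U ∩ (A ∖ {x}) ≠ ∅ for every such U.
  x = b: open {b} ∋ x has {b} ∩ (A ∖ {b}) = ∅, so x is NOT a limit point.
  x = c: opens ∋ x are {b, c}, {b, c, e}, {b, c, d, e}; each meets A ∖ {c}, so x IS a limit point.
  x = d: open {d, e} ∋ x has {d, e} ∩ (A ∖ {d}) = ∅, so x is NOT a limit point.
  x = e: open {e} ∋ x has {e} ∩ (A ∖ {e}) = ∅, so x is NOT a limit point.
Collecting: A' = {c}.


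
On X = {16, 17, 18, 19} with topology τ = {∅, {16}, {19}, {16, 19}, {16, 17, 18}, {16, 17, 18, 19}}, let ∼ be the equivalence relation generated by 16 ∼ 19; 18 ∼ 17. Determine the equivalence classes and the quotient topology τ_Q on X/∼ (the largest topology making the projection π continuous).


X/∼ = {[16=19], [17=18]}; |τ_Q| = 3.

Equivalence classes: [16=19], [17=18].
Quotient map π: X → X/∼ sends 16 ↦ [16=19], 17 ↦ [17=18], 18 ↦ [17=18], 19 ↦ [16=19].
For each subset V ⊆ X/∼, compute π^{-1}(V) ⊆ X and check whether π^{-1}(V) ∈ τ. V is open in τ_Q iff π^{-1}(V) ∈ τ.
  V = {}: π^{-1}(V) = ∅ ∈ τ ✓.
  V = {[16=19]}: π^{-1}(V) = {16, 19} ∈ τ ✓.
  V = {[17=18]}: π^{-1}(V) = {17, 18} ∉ τ ✗.
  V = {[16=19], [17=18]}: π^{-1}(V) = {16, 17, 18, 19} ∈ τ ✓.
Open sets in the quotient: τ_Q = {{}, {[16=19]}, {[16=19], [17=18]}} (3 elements).


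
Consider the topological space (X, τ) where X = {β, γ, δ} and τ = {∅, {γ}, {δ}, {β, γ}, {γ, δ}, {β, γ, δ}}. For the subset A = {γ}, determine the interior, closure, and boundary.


int(A) = {γ}, cl(A) = {β, γ}, ∂A = {β}.

Closed sets in (X, τ) are complements of opens:
  closed(X, τ) = {∅, {β}, {δ}, {β, γ}, {β, δ}, {β, γ, δ}}.
int(A) = ⋃ {U ∈ τ : U ⊆ A}. Opens contained in A: ∅, {γ}.
Taking the union of these: int(A) = {γ}.
cl(A) = ⋂ {C closed : A ⊆ C}. Closed sets containing A: {β, γ}, {β, γ, δ}.
Intersecting these: cl(A) = {β, γ}.
∂A = cl(A) ∖ int(A) = {β, γ} ∖ {γ} = {β}.


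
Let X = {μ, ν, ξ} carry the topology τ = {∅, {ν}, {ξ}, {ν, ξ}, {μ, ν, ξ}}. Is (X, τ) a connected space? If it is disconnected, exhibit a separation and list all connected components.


(X, τ) is connected.

Find clopen sets (U ∈ τ with X ∖ U ∈ τ):
  U = ∅, X ∖ U = {μ, ν, ξ} — both open, so U is clopen.
  U = {μ, ν, ξ}, X ∖ U = ∅ — both open, so U is clopen.
Only trivial clopens (∅ and X) exist, so (X, τ) is connected.
Compute connected components by grouping points that agree on all clopens:
  component: {μ, ν, ξ}


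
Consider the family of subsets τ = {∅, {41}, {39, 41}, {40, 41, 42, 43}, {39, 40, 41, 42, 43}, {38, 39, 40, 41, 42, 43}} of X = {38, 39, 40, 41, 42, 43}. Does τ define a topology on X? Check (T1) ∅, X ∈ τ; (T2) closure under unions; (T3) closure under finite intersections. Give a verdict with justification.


τ IS a topology on X.

Axiom (T1): ∅ ∈ τ? Yes; X ∈ τ? Yes.
Axiom (T2/T3): check pairwise unions and intersections of members of τ.
All pairwise intersections and unions checked — each lies in τ. Therefore τ satisfies (T1), (T2), (T3): it IS a topology on X.


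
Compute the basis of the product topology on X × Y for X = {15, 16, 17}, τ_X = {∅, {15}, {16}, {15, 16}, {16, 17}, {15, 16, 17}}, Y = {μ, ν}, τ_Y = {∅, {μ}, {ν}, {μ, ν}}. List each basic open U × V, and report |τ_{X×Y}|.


Basis B = {∅ × ∅, {15} × {μ}, {15} × {ν}, {16} × {μ}, {16} × {ν}, {15} × {μ, ν}, {15, 16} × {μ}, {15, 16} × {ν}, {16} × {μ, ν}, {16, 17} × {μ}, {16, 17} × {ν}, {15, 16, 17} × {μ}, {15, 16, 17} × {ν}, {15, 16} × {μ, ν}, {16, 17} × {μ, ν}, {15, 16, 17} × {μ, ν}}; |τ_{X×Y}| = 36.

Enumerate products U × V with U ∈ τ_X, V ∈ τ_Y (deduplicated):
  ∅ × ∅ = {} (∅)
  {15} × {μ} = {(15,μ)}
  {15} × {ν} = {(15,ν)}
  {16} × {μ} = {(16,μ)}
  {16} × {ν} = {(16,ν)}
  {15} × {μ, ν} = {(15,μ), (15,ν)}
  {15, 16} × {μ} = {(15,μ), (16,μ)}
  {15, 16} × {ν} = {(15,ν), (16,ν)}
  {16} × {μ, ν} = {(16,μ), (16,ν)}
  {16, 17} × {μ} = {(16,μ), (17,μ)}
  {16, 17} × {ν} = {(16,ν), (17,ν)}
  {15, 16, 17} × {μ} = {(15,μ), (16,μ), (17,μ)}
  {15, 16, 17} × {ν} = {(15,ν), (16,ν), (17,ν)}
  {15, 16} × {μ, ν} = {(15,μ), (15,ν), (16,μ), (16,ν)}
  {16, 17} × {μ, ν} = {(16,μ), (16,ν), (17,μ), (17,ν)}
  {15, 16, 17} × {μ, ν} = {(15,μ), (15,ν), (16,μ), (16,ν), (17,μ), (17,ν)}
These 16 distinct sets form the basis B.
Close under arbitrary unions to get τ_{X×Y}; counting gives |τ_{X×Y}| = 36.


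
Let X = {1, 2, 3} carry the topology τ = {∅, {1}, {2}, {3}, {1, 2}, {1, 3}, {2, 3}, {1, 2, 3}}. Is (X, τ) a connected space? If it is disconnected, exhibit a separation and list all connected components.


(X, τ) is disconnected; components = [{1}, {2}, {3}].

Find clopen sets (U ∈ τ with X ∖ U ∈ τ):
  U = ∅, X ∖ U = {1, 2, 3} — both open, so U is clopen.
  U = {1}, X ∖ U = {2, 3} — both open, so U is clopen.
  U = {2}, X ∖ U = {1, 3} — both open, so U is clopen.
  U = {3}, X ∖ U = {1, 2} — both open, so U is clopen.
  U = {1, 2}, X ∖ U = {3} — both open, so U is clopen.
  U = {1, 3}, X ∖ U = {2} — both open, so U is clopen.
  U = {2, 3}, X ∖ U = {1} — both open, so U is clopen.
  U = {1, 2, 3}, X ∖ U = ∅ — both open, so U is clopen.
Nontrivial clopen(s) exist: e.g. {2}. So (X, τ) is disconnected.
Compute connected components by grouping points that agree on all clopens:
  component: {1}
  component: {2}
  component: {3}


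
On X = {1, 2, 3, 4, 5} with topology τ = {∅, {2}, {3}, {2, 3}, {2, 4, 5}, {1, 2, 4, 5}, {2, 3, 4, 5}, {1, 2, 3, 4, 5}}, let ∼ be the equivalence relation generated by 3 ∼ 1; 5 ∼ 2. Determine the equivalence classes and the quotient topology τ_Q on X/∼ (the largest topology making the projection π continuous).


X/∼ = {[1=3], [2=5], [4]}; |τ_Q| = 3.

Equivalence classes: [1=3], [2=5], [4].
Quotient map π: X → X/∼ sends 1 ↦ [1=3], 2 ↦ [2=5], 3 ↦ [1=3], 4 ↦ [4], 5 ↦ [2=5].
For each subset V ⊆ X/∼, compute π^{-1}(V) ⊆ X and check whether π^{-1}(V) ∈ τ. V is open in τ_Q iff π^{-1}(V) ∈ τ.
  V = {}: π^{-1}(V) = ∅ ∈ τ ✓.
  V = {[1=3]}: π^{-1}(V) = {1, 3} ∉ τ ✗.
  V = {[2=5]}: π^{-1}(V) = {2, 5} ∉ τ ✗.
  V = {[1=3], [2=5]}: π^{-1}(V) = {1, 2, 3, 5} ∉ τ ✗.
  V = {[4]}: π^{-1}(V) = {4} ∉ τ ✗.
  V = {[1=3], [4]}: π^{-1}(V) = {1, 3, 4} ∉ τ ✗.
  V = {[2=5], [4]}: π^{-1}(V) = {2, 4, 5} ∈ τ ✓.
  V = {[1=3], [2=5], [4]}: π^{-1}(V) = {1, 2, 3, 4, 5} ∈ τ ✓.
Open sets in the quotient: τ_Q = {{}, {[2=5], [4]}, {[1=3], [2=5], [4]}} (3 elements).


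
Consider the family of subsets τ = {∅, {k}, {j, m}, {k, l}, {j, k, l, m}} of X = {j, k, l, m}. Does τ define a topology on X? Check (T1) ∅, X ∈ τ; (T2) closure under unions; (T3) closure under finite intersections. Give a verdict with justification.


τ is NOT a topology on X.

Axiom (T1): ∅ ∈ τ? Yes; X ∈ τ? Yes.
Axiom (T2/T3): check pairwise unions and intersections of members of τ.
Counterexample for (T2): {k} ∪ {j, m} = {j, k, m} ∉ τ. Therefore τ is NOT a topology.


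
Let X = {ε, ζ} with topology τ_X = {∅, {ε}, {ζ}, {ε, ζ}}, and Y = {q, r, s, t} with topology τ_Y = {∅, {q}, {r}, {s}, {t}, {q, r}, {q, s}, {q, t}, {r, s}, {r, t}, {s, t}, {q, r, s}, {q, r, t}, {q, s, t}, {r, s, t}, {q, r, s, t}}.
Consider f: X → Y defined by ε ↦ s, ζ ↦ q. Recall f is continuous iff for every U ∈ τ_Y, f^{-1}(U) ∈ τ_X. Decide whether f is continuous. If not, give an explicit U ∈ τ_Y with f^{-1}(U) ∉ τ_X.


f IS continuous.

Compute f^{-1}(U) for each U ∈ τ_Y:
  U = ∅: f^{-1}(U) = ∅ ∈ τ_X ✓.
  U = {q}: f^{-1}(U) = {ζ} ∈ τ_X ✓.
  U = {r}: f^{-1}(U) = ∅ ∈ τ_X ✓.
  U = {s}: f^{-1}(U) = {ε} ∈ τ_X ✓.
  U = {t}: f^{-1}(U) = ∅ ∈ τ_X ✓.
  U = {q, r}: f^{-1}(U) = {ζ} ∈ τ_X ✓.
  U = {q, s}: f^{-1}(U) = {ε, ζ} ∈ τ_X ✓.
  U = {q, t}: f^{-1}(U) = {ζ} ∈ τ_X ✓.
  U = {r, s}: f^{-1}(U) = {ε} ∈ τ_X ✓.
  U = {r, t}: f^{-1}(U) = ∅ ∈ τ_X ✓.
  U = {s, t}: f^{-1}(U) = {ε} ∈ τ_X ✓.
  U = {q, r, s}: f^{-1}(U) = {ε, ζ} ∈ τ_X ✓.
  U = {q, r, t}: f^{-1}(U) = {ζ} ∈ τ_X ✓.
  U = {q, s, t}: f^{-1}(U) = {ε, ζ} ∈ τ_X ✓.
  U = {r, s, t}: f^{-1}(U) = {ε} ∈ τ_X ✓.
  U = {q, r, s, t}: f^{-1}(U) = {ε, ζ} ∈ τ_X ✓.
Every preimage lies in τ_X, so f IS continuous.


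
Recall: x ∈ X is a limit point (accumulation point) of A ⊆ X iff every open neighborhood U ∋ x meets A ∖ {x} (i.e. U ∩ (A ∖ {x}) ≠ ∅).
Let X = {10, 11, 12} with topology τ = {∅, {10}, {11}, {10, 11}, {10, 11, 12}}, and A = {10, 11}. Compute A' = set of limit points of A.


A' = {12}

For each x ∈ X, list the open sets U ∈ τ with x ∈ U, then check whether U ∩ (A ∖ {x}) ≠ ∅ for every such U.
  x = 10: open {10} ∋ x has {10} ∩ (A ∖ {10}) = ∅, so x is NOT a limit point.
  x = 11: open {11} ∋ x has {11} ∩ (A ∖ {11}) = ∅, so x is NOT a limit point.
  x = 12: opens ∋ x are {10, 11, 12}; each meets A ∖ {12}, so x IS a limit point.
Collecting: A' = {12}.


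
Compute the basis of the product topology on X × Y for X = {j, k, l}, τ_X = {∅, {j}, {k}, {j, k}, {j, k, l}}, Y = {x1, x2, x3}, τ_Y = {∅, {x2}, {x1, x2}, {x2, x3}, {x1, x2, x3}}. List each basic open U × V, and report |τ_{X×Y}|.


Basis B = {∅ × ∅, {j} × {x2}, {k} × {x2}, {j} × {x1, x2}, {j} × {x2, x3}, {j, k} × {x2}, {k} × {x1, x2}, {k} × {x2, x3}, {j} × {x1, x2, x3}, {j, k, l} × {x2}, {k} × {x1, x2, x3}, {j, k} × {x1, x2}, {j, k} × {x2, x3}, {j, k} × {x1, x2, x3}, {j, k, l} × {x1, x2}, {j, k, l} × {x2, x3}, {j, k, l} × {x1, x2, x3}}; |τ_{X×Y}| = 50.

Enumerate products U × V with U ∈ τ_X, V ∈ τ_Y (deduplicated):
  ∅ × ∅ = {} (∅)
  {j} × {x2} = {(j,x2)}
  {k} × {x2} = {(k,x2)}
  {j} × {x1, x2} = {(j,x1), (j,x2)}
  {j} × {x2, x3} = {(j,x2), (j,x3)}
  {j, k} × {x2} = {(j,x2), (k,x2)}
  {k} × {x1, x2} = {(k,x1), (k,x2)}
  {k} × {x2, x3} = {(k,x2), (k,x3)}
  {j} × {x1, x2, x3} = {(j,x1), (j,x2), (j,x3)}
  {j, k, l} × {x2} = {(j,x2), (k,x2), (l,x2)}
  {k} × {x1, x2, x3} = {(k,x1), (k,x2), (k,x3)}
  {j, k} × {x1, x2} = {(j,x1), (j,x2), (k,x1), (k,x2)}
  {j, k} × {x2, x3} = {(j,x2), (j,x3), (k,x2), (k,x3)}
  {j, k} × {x1, x2, x3} = {(j,x1), (j,x2), (j,x3), (k,x1), (k,x2), (k,x3)}
  {j, k, l} × {x1, x2} = {(j,x1), (j,x2), (k,x1), (k,x2), (l,x1), (l,x2)}
  {j, k, l} × {x2, x3} = {(j,x2), (j,x3), (k,x2), (k,x3), (l,x2), (l,x3)}
  {j, k, l} × {x1, x2, x3} = {(j,x1), (j,x2), (j,x3), (k,x1), (k,x2), (k,x3), (l,x1), (l,x2), (l,x3)}
These 17 distinct sets form the basis B.
Close under arbitrary unions to get τ_{X×Y}; counting gives |τ_{X×Y}| = 50.


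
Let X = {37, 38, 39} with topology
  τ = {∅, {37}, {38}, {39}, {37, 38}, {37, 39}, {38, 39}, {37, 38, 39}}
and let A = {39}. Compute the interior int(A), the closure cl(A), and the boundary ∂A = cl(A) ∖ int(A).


int(A) = {39}, cl(A) = {39}, ∂A = ∅.

Closed sets in (X, τ) are complements of opens:
  closed(X, τ) = {∅, {37}, {38}, {39}, {37, 38}, {37, 39}, {38, 39}, {37, 38, 39}}.
int(A) = ⋃ {U ∈ τ : U ⊆ A}. Opens contained in A: ∅, {39}.
Taking the union of these: int(A) = {39}.
cl(A) = ⋂ {C closed : A ⊆ C}. Closed sets containing A: {39}, {37, 39}, {38, 39}, {37, 38, 39}.
Intersecting these: cl(A) = {39}.
∂A = cl(A) ∖ int(A) = {39} ∖ {39} = ∅.


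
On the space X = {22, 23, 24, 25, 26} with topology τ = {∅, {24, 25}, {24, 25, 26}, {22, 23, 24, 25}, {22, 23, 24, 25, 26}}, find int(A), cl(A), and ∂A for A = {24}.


int(A) = ∅, cl(A) = {22, 23, 24, 25, 26}, ∂A = {22, 23, 24, 25, 26}.

Closed sets in (X, τ) are complements of opens:
  closed(X, τ) = {∅, {26}, {22, 23}, {22, 23, 26}, {22, 23, 24, 25, 26}}.
int(A) = ⋃ {U ∈ τ : U ⊆ A}. Opens contained in A: ∅.
Taking the union of these: int(A) = ∅.
cl(A) = ⋂ {C closed : A ⊆ C}. Closed sets containing A: {22, 23, 24, 25, 26}.
Intersecting these: cl(A) = {22, 23, 24, 25, 26}.
∂A = cl(A) ∖ int(A) = {22, 23, 24, 25, 26} ∖ ∅ = {22, 23, 24, 25, 26}.


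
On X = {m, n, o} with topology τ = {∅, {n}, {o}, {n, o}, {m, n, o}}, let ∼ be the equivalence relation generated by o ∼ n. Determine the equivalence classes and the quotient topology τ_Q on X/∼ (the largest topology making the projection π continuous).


X/∼ = {[m], [n=o]}; |τ_Q| = 3.

Equivalence classes: [m], [n=o].
Quotient map π: X → X/∼ sends m ↦ [m], n ↦ [n=o], o ↦ [n=o].
For each subset V ⊆ X/∼, compute π^{-1}(V) ⊆ X and check whether π^{-1}(V) ∈ τ. V is open in τ_Q iff π^{-1}(V) ∈ τ.
  V = {}: π^{-1}(V) = ∅ ∈ τ ✓.
  V = {[m]}: π^{-1}(V) = {m} ∉ τ ✗.
  V = {[n=o]}: π^{-1}(V) = {n, o} ∈ τ ✓.
  V = {[m], [n=o]}: π^{-1}(V) = {m, n, o} ∈ τ ✓.
Open sets in the quotient: τ_Q = {{}, {[n=o]}, {[m], [n=o]}} (3 elements).


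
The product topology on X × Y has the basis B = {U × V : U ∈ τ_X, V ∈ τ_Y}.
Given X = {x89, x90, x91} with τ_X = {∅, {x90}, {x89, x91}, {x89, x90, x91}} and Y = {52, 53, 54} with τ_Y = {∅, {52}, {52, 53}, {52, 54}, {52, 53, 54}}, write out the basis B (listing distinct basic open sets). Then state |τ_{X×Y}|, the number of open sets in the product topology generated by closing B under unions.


Basis B = {∅ × ∅, {x90} × {52}, {x89, x91} × {52}, {x90} × {52, 53}, {x90} × {52, 54}, {x89, x90, x91} × {52}, {x90} × {52, 53, 54}, {x89, x91} × {52, 53}, {x89, x91} × {52, 54}, {x89, x91} × {52, 53, 54}, {x89, x90, x91} × {52, 53}, {x89, x90, x91} × {52, 54}, {x89, x90, x91} × {52, 53, 54}}; |τ_{X×Y}| = 25.

Enumerate products U × V with U ∈ τ_X, V ∈ τ_Y (deduplicated):
  ∅ × ∅ = {} (∅)
  {x90} × {52} = {(x90,52)}
  {x89, x91} × {52} = {(x89,52), (x91,52)}
  {x90} × {52, 53} = {(x90,52), (x90,53)}
  {x90} × {52, 54} = {(x90,52), (x90,54)}
  {x89, x90, x91} × {52} = {(x89,52), (x90,52), (x91,52)}
  {x90} × {52, 53, 54} = {(x90,52), (x90,53), (x90,54)}
  {x89, x91} × {52, 53} = {(x89,52), (x89,53), (x91,52), (x91,53)}
  {x89, x91} × {52, 54} = {(x89,52), (x89,54), (x91,52), (x91,54)}
  {x89, x91} × {52, 53, 54} = {(x89,52), (x89,53), (x89,54), (x91,52), (x91,53), (x91,54)}
  {x89, x90, x91} × {52, 53} = {(x89,52), (x89,53), (x90,52), (x90,53), (x91,52), (x91,53)}
  {x89, x90, x91} × {52, 54} = {(x89,52), (x89,54), (x90,52), (x90,54), (x91,52), (x91,54)}
  {x89, x90, x91} × {52, 53, 54} = {(x89,52), (x89,53), (x89,54), (x90,52), (x90,53), (x90,54), (x91,52), (x91,53), (x91,54)}
These 13 distinct sets form the basis B.
Close under arbitrary unions to get τ_{X×Y}; counting gives |τ_{X×Y}| = 25.


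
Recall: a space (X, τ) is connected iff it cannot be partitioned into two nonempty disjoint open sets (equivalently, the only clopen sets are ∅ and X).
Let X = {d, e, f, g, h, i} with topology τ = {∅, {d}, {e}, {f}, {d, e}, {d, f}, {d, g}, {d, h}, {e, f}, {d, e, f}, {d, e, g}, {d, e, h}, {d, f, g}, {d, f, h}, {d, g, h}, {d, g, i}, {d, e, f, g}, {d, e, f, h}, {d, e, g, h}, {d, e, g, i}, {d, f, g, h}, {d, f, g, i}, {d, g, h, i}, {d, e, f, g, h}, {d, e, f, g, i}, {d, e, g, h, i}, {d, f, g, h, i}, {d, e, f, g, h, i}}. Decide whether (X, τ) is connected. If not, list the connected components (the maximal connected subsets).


(X, τ) is disconnected; components = [{e}, {f}, {d, g, h, i}].

Find clopen sets (U ∈ τ with X ∖ U ∈ τ):
  U = ∅, X ∖ U = {d, e, f, g, h, i} — both open, so U is clopen.
  U = {e}, X ∖ U = {d, f, g, h, i} — both open, so U is clopen.
  U = {f}, X ∖ U = {d, e, g, h, i} — both open, so U is clopen.
  U = {e, f}, X ∖ U = {d, g, h, i} — both open, so U is clopen.
  U = {d, g, h, i}, X ∖ U = {e, f} — both open, so U is clopen.
  U = {d, e, g, h, i}, X ∖ U = {f} — both open, so U is clopen.
  U = {d, f, g, h, i}, X ∖ U = {e} — both open, so U is clopen.
  U = {d, e, f, g, h, i}, X ∖ U = ∅ — both open, so U is clopen.
Nontrivial clopen(s) exist: e.g. {f}. So (X, τ) is disconnected.
Compute connected components by grouping points that agree on all clopens:
  component: {e}
  component: {f}
  component: {d, g, h, i}


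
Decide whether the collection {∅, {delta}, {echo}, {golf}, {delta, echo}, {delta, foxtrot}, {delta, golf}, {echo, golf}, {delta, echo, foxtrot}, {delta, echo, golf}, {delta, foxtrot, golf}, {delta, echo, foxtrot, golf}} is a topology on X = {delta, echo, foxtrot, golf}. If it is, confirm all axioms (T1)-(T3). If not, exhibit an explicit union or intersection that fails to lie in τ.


τ IS a topology on X.

Axiom (T1): ∅ ∈ τ? Yes; X ∈ τ? Yes.
Axiom (T2/T3): check pairwise unions and intersections of members of τ.
All pairwise intersections and unions checked — each lies in τ. Therefore τ satisfies (T1), (T2), (T3): it IS a topology on X.


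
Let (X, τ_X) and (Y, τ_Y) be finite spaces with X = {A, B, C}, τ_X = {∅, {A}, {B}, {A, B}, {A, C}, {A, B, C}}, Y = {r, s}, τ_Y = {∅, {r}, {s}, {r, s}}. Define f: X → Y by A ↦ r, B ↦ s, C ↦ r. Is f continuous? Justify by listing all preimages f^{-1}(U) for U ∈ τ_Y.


f IS continuous.

Compute f^{-1}(U) for each U ∈ τ_Y:
  U = ∅: f^{-1}(U) = ∅ ∈ τ_X ✓.
  U = {r}: f^{-1}(U) = {A, C} ∈ τ_X ✓.
  U = {s}: f^{-1}(U) = {B} ∈ τ_X ✓.
  U = {r, s}: f^{-1}(U) = {A, B, C} ∈ τ_X ✓.
Every preimage lies in τ_X, so f IS continuous.


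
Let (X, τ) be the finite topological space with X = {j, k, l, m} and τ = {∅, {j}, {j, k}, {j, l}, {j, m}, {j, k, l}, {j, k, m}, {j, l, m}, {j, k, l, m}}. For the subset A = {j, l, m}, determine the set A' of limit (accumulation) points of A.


A' = {k, l, m}

For each x ∈ X, list the open sets U ∈ τ with x ∈ U, then check whether U ∩ (A ∖ {x}) ≠ ∅ for every such U.
  x = j: open {j} ∋ x has {j} ∩ (A ∖ {j}) = ∅, so x is NOT a limit point.
  x = k: opens ∋ x are {j, k}, {j, k, l}, {j, k, m}, {j, k, l, m}; each meets A ∖ {k}, so x IS a limit point.
  x = l: opens ∋ x are {j, l}, {j, k, l}, {j, l, m}, {j, k, l, m}; each meets A ∖ {l}, so x IS a limit point.
  x = m: opens ∋ x are {j, m}, {j, k, m}, {j, l, m}, {j, k, l, m}; each meets A ∖ {m}, so x IS a limit point.
Collecting: A' = {k, l, m}.


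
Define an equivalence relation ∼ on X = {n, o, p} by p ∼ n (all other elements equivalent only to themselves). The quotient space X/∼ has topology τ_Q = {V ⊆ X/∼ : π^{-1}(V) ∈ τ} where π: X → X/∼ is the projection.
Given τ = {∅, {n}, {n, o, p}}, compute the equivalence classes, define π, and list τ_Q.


X/∼ = {[n=p], [o]}; |τ_Q| = 2.

Equivalence classes: [n=p], [o].
Quotient map π: X → X/∼ sends n ↦ [n=p], o ↦ [o], p ↦ [n=p].
For each subset V ⊆ X/∼, compute π^{-1}(V) ⊆ X and check whether π^{-1}(V) ∈ τ. V is open in τ_Q iff π^{-1}(V) ∈ τ.
  V = {}: π^{-1}(V) = ∅ ∈ τ ✓.
  V = {[n=p]}: π^{-1}(V) = {n, p} ∉ τ ✗.
  V = {[o]}: π^{-1}(V) = {o} ∉ τ ✗.
  V = {[n=p], [o]}: π^{-1}(V) = {n, o, p} ∈ τ ✓.
Open sets in the quotient: τ_Q = {{}, {[n=p], [o]}} (2 elements).


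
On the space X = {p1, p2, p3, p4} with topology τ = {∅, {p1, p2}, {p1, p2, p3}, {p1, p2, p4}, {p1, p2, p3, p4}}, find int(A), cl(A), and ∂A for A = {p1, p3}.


int(A) = ∅, cl(A) = {p1, p2, p3, p4}, ∂A = {p1, p2, p3, p4}.

Closed sets in (X, τ) are complements of opens:
  closed(X, τ) = {∅, {p3}, {p4}, {p3, p4}, {p1, p2, p3, p4}}.
int(A) = ⋃ {U ∈ τ : U ⊆ A}. Opens contained in A: ∅.
Taking the union of these: int(A) = ∅.
cl(A) = ⋂ {C closed : A ⊆ C}. Closed sets containing A: {p1, p2, p3, p4}.
Intersecting these: cl(A) = {p1, p2, p3, p4}.
∂A = cl(A) ∖ int(A) = {p1, p2, p3, p4} ∖ ∅ = {p1, p2, p3, p4}.


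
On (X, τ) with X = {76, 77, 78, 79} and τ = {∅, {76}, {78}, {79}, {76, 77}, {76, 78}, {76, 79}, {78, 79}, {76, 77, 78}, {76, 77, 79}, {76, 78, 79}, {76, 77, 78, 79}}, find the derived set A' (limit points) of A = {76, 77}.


A' = {77}

For each x ∈ X, list the open sets U ∈ τ with x ∈ U, then check whether U ∩ (A ∖ {x}) ≠ ∅ for every such U.
  x = 76: open {76} ∋ x has {76} ∩ (A ∖ {76}) = ∅, so x is NOT a limit point.
  x = 77: opens ∋ x are {76, 77}, {76, 77, 78}, {76, 77, 79}, {76, 77, 78, 79}; each meets A ∖ {77}, so x IS a limit point.
  x = 78: open {78} ∋ x has {78} ∩ (A ∖ {78}) = ∅, so x is NOT a limit point.
  x = 79: open {79} ∋ x has {79} ∩ (A ∖ {79}) = ∅, so x is NOT a limit point.
Collecting: A' = {77}.


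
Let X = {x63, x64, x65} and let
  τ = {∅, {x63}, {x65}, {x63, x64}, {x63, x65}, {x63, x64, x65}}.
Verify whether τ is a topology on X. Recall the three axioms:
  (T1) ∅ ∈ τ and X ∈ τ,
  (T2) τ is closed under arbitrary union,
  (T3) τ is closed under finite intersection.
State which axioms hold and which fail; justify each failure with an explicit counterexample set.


τ IS a topology on X.

Axiom (T1): ∅ ∈ τ? Yes; X ∈ τ? Yes.
Axiom (T2/T3): check pairwise unions and intersections of members of τ.
All pairwise intersections and unions checked — each lies in τ. Therefore τ satisfies (T1), (T2), (T3): it IS a topology on X.


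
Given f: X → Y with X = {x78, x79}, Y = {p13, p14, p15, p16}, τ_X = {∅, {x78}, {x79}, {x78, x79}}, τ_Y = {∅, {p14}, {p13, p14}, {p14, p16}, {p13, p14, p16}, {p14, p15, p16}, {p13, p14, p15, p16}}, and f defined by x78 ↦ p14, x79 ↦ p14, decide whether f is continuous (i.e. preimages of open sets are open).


f IS continuous.

Compute f^{-1}(U) for each U ∈ τ_Y:
  U = ∅: f^{-1}(U) = ∅ ∈ τ_X ✓.
  U = {p14}: f^{-1}(U) = {x78, x79} ∈ τ_X ✓.
  U = {p13, p14}: f^{-1}(U) = {x78, x79} ∈ τ_X ✓.
  U = {p14, p16}: f^{-1}(U) = {x78, x79} ∈ τ_X ✓.
  U = {p13, p14, p16}: f^{-1}(U) = {x78, x79} ∈ τ_X ✓.
  U = {p14, p15, p16}: f^{-1}(U) = {x78, x79} ∈ τ_X ✓.
  U = {p13, p14, p15, p16}: f^{-1}(U) = {x78, x79} ∈ τ_X ✓.
Every preimage lies in τ_X, so f IS continuous.


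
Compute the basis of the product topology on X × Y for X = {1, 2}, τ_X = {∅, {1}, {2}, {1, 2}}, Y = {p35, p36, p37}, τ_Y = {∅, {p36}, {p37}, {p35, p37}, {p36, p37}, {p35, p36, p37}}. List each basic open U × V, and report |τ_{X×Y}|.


Basis B = {∅ × ∅, {1} × {p36}, {1} × {p37}, {2} × {p36}, {2} × {p37}, {1} × {p35, p37}, {1} × {p36, p37}, {1, 2} × {p36}, {1, 2} × {p37}, {2} × {p35, p37}, {2} × {p36, p37}, {1} × {p35, p36, p37}, {2} × {p35, p36, p37}, {1, 2} × {p35, p37}, {1, 2} × {p36, p37}, {1, 2} × {p35, p36, p37}}; |τ_{X×Y}| = 36.

Enumerate products U × V with U ∈ τ_X, V ∈ τ_Y (deduplicated):
  ∅ × ∅ = {} (∅)
  {1} × {p36} = {(1,p36)}
  {1} × {p37} = {(1,p37)}
  {2} × {p36} = {(2,p36)}
  {2} × {p37} = {(2,p37)}
  {1} × {p35, p37} = {(1,p35), (1,p37)}
  {1} × {p36, p37} = {(1,p36), (1,p37)}
  {1, 2} × {p36} = {(1,p36), (2,p36)}
  {1, 2} × {p37} = {(1,p37), (2,p37)}
  {2} × {p35, p37} = {(2,p35), (2,p37)}
  {2} × {p36, p37} = {(2,p36), (2,p37)}
  {1} × {p35, p36, p37} = {(1,p35), (1,p36), (1,p37)}
  {2} × {p35, p36, p37} = {(2,p35), (2,p36), (2,p37)}
  {1, 2} × {p35, p37} = {(1,p35), (1,p37), (2,p35), (2,p37)}
  {1, 2} × {p36, p37} = {(1,p36), (1,p37), (2,p36), (2,p37)}
  {1, 2} × {p35, p36, p37} = {(1,p35), (1,p36), (1,p37), (2,p35), (2,p36), (2,p37)}
These 16 distinct sets form the basis B.
Close under arbitrary unions to get τ_{X×Y}; counting gives |τ_{X×Y}| = 36.


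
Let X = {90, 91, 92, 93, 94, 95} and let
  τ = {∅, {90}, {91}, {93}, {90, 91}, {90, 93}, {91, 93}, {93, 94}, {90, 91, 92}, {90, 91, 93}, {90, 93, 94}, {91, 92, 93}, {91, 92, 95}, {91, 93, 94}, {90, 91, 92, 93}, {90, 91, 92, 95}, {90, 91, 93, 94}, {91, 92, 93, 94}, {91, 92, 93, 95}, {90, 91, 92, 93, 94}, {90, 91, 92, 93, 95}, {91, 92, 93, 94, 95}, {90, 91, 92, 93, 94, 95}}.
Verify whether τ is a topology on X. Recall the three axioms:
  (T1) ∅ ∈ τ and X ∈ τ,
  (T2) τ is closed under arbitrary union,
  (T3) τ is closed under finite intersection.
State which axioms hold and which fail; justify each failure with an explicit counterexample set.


τ is NOT a topology on X.

Axiom (T1): ∅ ∈ τ? Yes; X ∈ τ? Yes.
Axiom (T2/T3): check pairwise unions and intersections of members of τ.
Counterexample for (T3): {90, 91, 92} ∩ {91, 92, 93} = {91, 92} ∉ τ. Therefore τ is NOT a topology.


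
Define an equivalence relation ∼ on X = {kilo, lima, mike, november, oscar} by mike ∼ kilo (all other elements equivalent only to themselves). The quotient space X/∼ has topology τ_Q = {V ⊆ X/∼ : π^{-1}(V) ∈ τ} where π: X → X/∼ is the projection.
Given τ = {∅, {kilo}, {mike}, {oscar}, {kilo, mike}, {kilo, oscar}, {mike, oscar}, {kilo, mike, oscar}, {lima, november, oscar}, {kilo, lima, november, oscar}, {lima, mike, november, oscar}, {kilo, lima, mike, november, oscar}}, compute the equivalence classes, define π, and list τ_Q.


X/∼ = {[kilo=mike], [lima], [november], [oscar]}; |τ_Q| = 6.

Equivalence classes: [kilo=mike], [lima], [november], [oscar].
Quotient map π: X → X/∼ sends kilo ↦ [kilo=mike], lima ↦ [lima], mike ↦ [kilo=mike], november ↦ [november], oscar ↦ [oscar].
For each subset V ⊆ X/∼, compute π^{-1}(V) ⊆ X and check whether π^{-1}(V) ∈ τ. V is open in τ_Q iff π^{-1}(V) ∈ τ.
  V = {}: π^{-1}(V) = ∅ ∈ τ ✓.
  V = {[kilo=mike]}: π^{-1}(V) = {kilo, mike} ∈ τ ✓.
  V = {[lima]}: π^{-1}(V) = {lima} ∉ τ ✗.
  V = {[kilo=mike], [lima]}: π^{-1}(V) = {kilo, lima, mike} ∉ τ ✗.
  V = {[november]}: π^{-1}(V) = {november} ∉ τ ✗.
  V = {[kilo=mike], [november]}: π^{-1}(V) = {kilo, mike, november} ∉ τ ✗.
  V = {[lima], [november]}: π^{-1}(V) = {lima, november} ∉ τ ✗.
  V = {[kilo=mike], [lima], [november]}: π^{-1}(V) = {kilo, lima, mike, november} ∉ τ ✗.
  V = {[oscar]}: π^{-1}(V) = {oscar} ∈ τ ✓.
  V = {[kilo=mike], [oscar]}: π^{-1}(V) = {kilo, mike, oscar} ∈ τ ✓.
  V = {[lima], [oscar]}: π^{-1}(V) = {lima, oscar} ∉ τ ✗.
  V = {[kilo=mike], [lima], [oscar]}: π^{-1}(V) = {kilo, lima, mike, oscar} ∉ τ ✗.
  V = {[november], [oscar]}: π^{-1}(V) = {november, oscar} ∉ τ ✗.
  V = {[kilo=mike], [november], [oscar]}: π^{-1}(V) = {kilo, mike, november, oscar} ∉ τ ✗.
  V = {[lima], [november], [oscar]}: π^{-1}(V) = {lima, november, oscar} ∈ τ ✓.
  V = {[kilo=mike], [lima], [november], [oscar]}: π^{-1}(V) = {kilo, lima, mike, november, oscar} ∈ τ ✓.
Open sets in the quotient: τ_Q = {{}, {[kilo=mike]}, {[oscar]}, {[kilo=mike], [oscar]}, {[lima], [november], [oscar]}, {[kilo=mike], [lima], [november], [oscar]}} (6 elements).


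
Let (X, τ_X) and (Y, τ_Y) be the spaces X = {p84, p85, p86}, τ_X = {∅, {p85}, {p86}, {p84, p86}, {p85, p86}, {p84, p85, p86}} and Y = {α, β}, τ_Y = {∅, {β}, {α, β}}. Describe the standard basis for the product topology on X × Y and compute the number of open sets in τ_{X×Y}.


Basis B = {∅ × ∅, {p85} × {β}, {p86} × {β}, {p84, p86} × {β}, {p85} × {α, β}, {p85, p86} × {β}, {p86} × {α, β}, {p84, p85, p86} × {β}, {p84, p86} × {α, β}, {p85, p86} × {α, β}, {p84, p85, p86} × {α, β}}; |τ_{X×Y}| = 18.

Enumerate products U × V with U ∈ τ_X, V ∈ τ_Y (deduplicated):
  ∅ × ∅ = {} (∅)
  {p85} × {β} = {(p85,β)}
  {p86} × {β} = {(p86,β)}
  {p84, p86} × {β} = {(p84,β), (p86,β)}
  {p85} × {α, β} = {(p85,α), (p85,β)}
  {p85, p86} × {β} = {(p85,β), (p86,β)}
  {p86} × {α, β} = {(p86,α), (p86,β)}
  {p84, p85, p86} × {β} = {(p84,β), (p85,β), (p86,β)}
  {p84, p86} × {α, β} = {(p84,α), (p84,β), (p86,α), (p86,β)}
  {p85, p86} × {α, β} = {(p85,α), (p85,β), (p86,α), (p86,β)}
  {p84, p85, p86} × {α, β} = {(p84,α), (p84,β), (p85,α), (p85,β), (p86,α), (p86,β)}
These 11 distinct sets form the basis B.
Close under arbitrary unions to get τ_{X×Y}; counting gives |τ_{X×Y}| = 18.


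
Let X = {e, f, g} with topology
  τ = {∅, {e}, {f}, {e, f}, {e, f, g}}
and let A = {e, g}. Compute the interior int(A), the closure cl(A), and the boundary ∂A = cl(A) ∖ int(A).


int(A) = {e}, cl(A) = {e, g}, ∂A = {g}.

Closed sets in (X, τ) are complements of opens:
  closed(X, τ) = {∅, {g}, {e, g}, {f, g}, {e, f, g}}.
int(A) = ⋃ {U ∈ τ : U ⊆ A}. Opens contained in A: ∅, {e}.
Taking the union of these: int(A) = {e}.
cl(A) = ⋂ {C closed : A ⊆ C}. Closed sets containing A: {e, g}, {e, f, g}.
Intersecting these: cl(A) = {e, g}.
∂A = cl(A) ∖ int(A) = {e, g} ∖ {e} = {g}.


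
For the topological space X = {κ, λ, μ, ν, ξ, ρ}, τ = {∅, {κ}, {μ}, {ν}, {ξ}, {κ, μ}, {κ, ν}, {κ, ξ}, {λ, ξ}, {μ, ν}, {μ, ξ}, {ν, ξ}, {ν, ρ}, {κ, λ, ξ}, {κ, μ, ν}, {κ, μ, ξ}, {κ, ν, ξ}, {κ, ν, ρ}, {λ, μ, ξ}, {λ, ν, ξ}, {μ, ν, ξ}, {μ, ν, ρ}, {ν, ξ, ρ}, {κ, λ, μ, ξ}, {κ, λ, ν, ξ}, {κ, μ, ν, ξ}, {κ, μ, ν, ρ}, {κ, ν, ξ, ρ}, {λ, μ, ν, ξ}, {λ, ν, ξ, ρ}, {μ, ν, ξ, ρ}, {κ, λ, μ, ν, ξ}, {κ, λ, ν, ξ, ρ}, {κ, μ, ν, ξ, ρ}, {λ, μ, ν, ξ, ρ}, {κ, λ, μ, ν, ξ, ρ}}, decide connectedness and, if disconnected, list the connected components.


(X, τ) is disconnected; components = [{κ}, {μ}, {λ, ξ}, {ν, ρ}].

Find clopen sets (U ∈ τ with X ∖ U ∈ τ):
  U = ∅, X ∖ U = {κ, λ, μ, ν, ξ, ρ} — both open, so U is clopen.
  U = {κ}, X ∖ U = {λ, μ, ν, ξ, ρ} — both open, so U is clopen.
  U = {μ}, X ∖ U = {κ, λ, ν, ξ, ρ} — both open, so U is clopen.
  U = {κ, μ}, X ∖ U = {λ, ν, ξ, ρ} — both open, so U is clopen.
  U = {λ, ξ}, X ∖ U = {κ, μ, ν, ρ} — both open, so U is clopen.
  U = {ν, ρ}, X ∖ U = {κ, λ, μ, ξ} — both open, so U is clopen.
  U = {κ, λ, ξ}, X ∖ U = {μ, ν, ρ} — both open, so U is clopen.
  U = {κ, ν, ρ}, X ∖ U = {λ, μ, ξ} — both open, so U is clopen.
  U = {λ, μ, ξ}, X ∖ U = {κ, ν, ρ} — both open, so U is clopen.
  U = {μ, ν, ρ}, X ∖ U = {κ, λ, ξ} — both open, so U is clopen.
  U = {κ, λ, μ, ξ}, X ∖ U = {ν, ρ} — both open, so U is clopen.
  U = {κ, μ, ν, ρ}, X ∖ U = {λ, ξ} — both open, so U is clopen.
  U = {λ, ν, ξ, ρ}, X ∖ U = {κ, μ} — both open, so U is clopen.
  U = {κ, λ, ν, ξ, ρ}, X ∖ U = {μ} — both open, so U is clopen.
  U = {λ, μ, ν, ξ, ρ}, X ∖ U = {κ} — both open, so U is clopen.
  U = {κ, λ, μ, ν, ξ, ρ}, X ∖ U = ∅ — both open, so U is clopen.
Nontrivial clopen(s) exist: e.g. {κ, ν, ρ}. So (X, τ) is disconnected.
Compute connected components by grouping points that agree on all clopens:
  component: {κ}
  component: {μ}
  component: {λ, ξ}
  component: {ν, ρ}


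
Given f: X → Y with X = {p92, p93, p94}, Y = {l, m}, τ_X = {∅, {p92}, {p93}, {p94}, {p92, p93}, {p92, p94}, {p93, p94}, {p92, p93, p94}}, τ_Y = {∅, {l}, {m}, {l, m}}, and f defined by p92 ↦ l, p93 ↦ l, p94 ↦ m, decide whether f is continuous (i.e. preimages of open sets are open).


f IS continuous.

Compute f^{-1}(U) for each U ∈ τ_Y:
  U = ∅: f^{-1}(U) = ∅ ∈ τ_X ✓.
  U = {l}: f^{-1}(U) = {p92, p93} ∈ τ_X ✓.
  U = {m}: f^{-1}(U) = {p94} ∈ τ_X ✓.
  U = {l, m}: f^{-1}(U) = {p92, p93, p94} ∈ τ_X ✓.
Every preimage lies in τ_X, so f IS continuous.


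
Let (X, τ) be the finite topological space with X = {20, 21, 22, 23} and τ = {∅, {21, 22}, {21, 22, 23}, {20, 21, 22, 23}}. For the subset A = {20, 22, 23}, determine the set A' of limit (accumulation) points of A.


A' = {20, 21, 23}

For each x ∈ X, list the open sets U ∈ τ with x ∈ U, then check whether U ∩ (A ∖ {x}) ≠ ∅ for every such U.
  x = 20: opens ∋ x are {20, 21, 22, 23}; each meets A ∖ {20}, so x IS a limit point.
  x = 21: opens ∋ x are {21, 22}, {21, 22, 23}, {20, 21, 22, 23}; each meets A ∖ {21}, so x IS a limit point.
  x = 22: open {21, 22} ∋ x has {21, 22} ∩ (A ∖ {22}) = ∅, so x is NOT a limit point.
  x = 23: opens ∋ x are {21, 22, 23}, {20, 21, 22, 23}; each meets A ∖ {23}, so x IS a limit point.
Collecting: A' = {20, 21, 23}.


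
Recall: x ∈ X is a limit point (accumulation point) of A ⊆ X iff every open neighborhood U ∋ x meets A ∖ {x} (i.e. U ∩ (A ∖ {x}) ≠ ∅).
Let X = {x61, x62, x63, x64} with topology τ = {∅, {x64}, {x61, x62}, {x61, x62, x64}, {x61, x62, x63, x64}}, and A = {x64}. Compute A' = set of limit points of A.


A' = {x63}

For each x ∈ X, list the open sets U ∈ τ with x ∈ U, then check whether U ∩ (A ∖ {x}) ≠ ∅ for every such U.
  x = x61: open {x61, x62} ∋ x has {x61, x62} ∩ (A ∖ {x61}) = ∅, so x is NOT a limit point.
  x = x62: open {x61, x62} ∋ x has {x61, x62} ∩ (A ∖ {x62}) = ∅, so x is NOT a limit point.
  x = x63: opens ∋ x are {x61, x62, x63, x64}; each meets A ∖ {x63}, so x IS a limit point.
  x = x64: open {x64} ∋ x has {x64} ∩ (A ∖ {x64}) = ∅, so x is NOT a limit point.
Collecting: A' = {x63}.


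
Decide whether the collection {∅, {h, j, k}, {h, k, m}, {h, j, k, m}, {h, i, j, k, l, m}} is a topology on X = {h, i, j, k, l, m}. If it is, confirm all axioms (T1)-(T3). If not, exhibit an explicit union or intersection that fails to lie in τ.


τ is NOT a topology on X.

Axiom (T1): ∅ ∈ τ? Yes; X ∈ τ? Yes.
Axiom (T2/T3): check pairwise unions and intersections of members of τ.
Counterexample for (T3): {h, j, k} ∩ {h, k, m} = {h, k} ∉ τ. Therefore τ is NOT a topology.


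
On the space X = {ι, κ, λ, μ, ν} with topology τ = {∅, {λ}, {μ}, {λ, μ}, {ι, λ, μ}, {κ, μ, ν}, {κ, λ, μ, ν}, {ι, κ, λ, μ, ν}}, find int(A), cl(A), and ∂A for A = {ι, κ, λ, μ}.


int(A) = {ι, λ, μ}, cl(A) = {ι, κ, λ, μ, ν}, ∂A = {κ, ν}.

Closed sets in (X, τ) are complements of opens:
  closed(X, τ) = {∅, {ι}, {ι, λ}, {κ, ν}, {ι, κ, ν}, {ι, κ, λ, ν}, {ι, κ, μ, ν}, {ι, κ, λ, μ, ν}}.
int(A) = ⋃ {U ∈ τ : U ⊆ A}. Opens contained in A: ∅, {λ}, {μ}, {λ, μ}, {ι, λ, μ}.
Taking the union of these: int(A) = {ι, λ, μ}.
cl(A) = ⋂ {C closed : A ⊆ C}. Closed sets containing A: {ι, κ, λ, μ, ν}.
Intersecting these: cl(A) = {ι, κ, λ, μ, ν}.
∂A = cl(A) ∖ int(A) = {ι, κ, λ, μ, ν} ∖ {ι, λ, μ} = {κ, ν}.


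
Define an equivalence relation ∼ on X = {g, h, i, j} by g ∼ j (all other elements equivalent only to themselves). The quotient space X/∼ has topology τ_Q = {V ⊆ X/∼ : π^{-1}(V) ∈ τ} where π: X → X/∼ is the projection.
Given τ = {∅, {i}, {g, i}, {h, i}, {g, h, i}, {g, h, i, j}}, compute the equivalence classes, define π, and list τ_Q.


X/∼ = {[g=j], [h], [i]}; |τ_Q| = 4.

Equivalence classes: [g=j], [h], [i].
Quotient map π: X → X/∼ sends g ↦ [g=j], h ↦ [h], i ↦ [i], j ↦ [g=j].
For each subset V ⊆ X/∼, compute π^{-1}(V) ⊆ X and check whether π^{-1}(V) ∈ τ. V is open in τ_Q iff π^{-1}(V) ∈ τ.
  V = {}: π^{-1}(V) = ∅ ∈ τ ✓.
  V = {[g=j]}: π^{-1}(V) = {g, j} ∉ τ ✗.
  V = {[h]}: π^{-1}(V) = {h} ∉ τ ✗.
  V = {[g=j], [h]}: π^{-1}(V) = {g, h, j} ∉ τ ✗.
  V = {[i]}: π^{-1}(V) = {i} ∈ τ ✓.
  V = {[g=j], [i]}: π^{-1}(V) = {g, i, j} ∉ τ ✗.
  V = {[h], [i]}: π^{-1}(V) = {h, i} ∈ τ ✓.
  V = {[g=j], [h], [i]}: π^{-1}(V) = {g, h, i, j} ∈ τ ✓.
Open sets in the quotient: τ_Q = {{}, {[i]}, {[h], [i]}, {[g=j], [h], [i]}} (4 elements).


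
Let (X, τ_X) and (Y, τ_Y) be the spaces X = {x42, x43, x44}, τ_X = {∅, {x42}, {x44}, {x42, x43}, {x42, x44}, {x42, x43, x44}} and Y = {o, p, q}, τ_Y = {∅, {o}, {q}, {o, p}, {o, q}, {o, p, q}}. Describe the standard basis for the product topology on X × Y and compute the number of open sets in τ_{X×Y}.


Basis B = {∅ × ∅, {x42} × {o}, {x42} × {q}, {x44} × {o}, {x44} × {q}, {x42} × {o, p}, {x42} × {o, q}, {x42, x43} × {o}, {x42, x44} × {o}, {x42, x43} × {q}, {x42, x44} × {q}, {x44} × {o, p}, {x44} × {o, q}, {x42} × {o, p, q}, {x42, x43, x44} × {o}, {x42, x43, x44} × {q}, {x44} × {o, p, q}, {x42, x43} × {o, p}, {x42, x44} × {o, p}, {x42, x43} × {o, q}, {x42, x44} × {o, q}, {x42, x43} × {o, p, q}, {x42, x44} × {o, p, q}, {x42, x43, x44} × {o, p}, {x42, x43, x44} × {o, q}, {x42, x43, x44} × {o, p, q}}; |τ_{X×Y}| = 108.

Enumerate products U × V with U ∈ τ_X, V ∈ τ_Y (deduplicated):
  ∅ × ∅ = {} (∅)
  {x42} × {o} = {(x42,o)}
  {x42} × {q} = {(x42,q)}
  {x44} × {o} = {(x44,o)}
  {x44} × {q} = {(x44,q)}
  {x42} × {o, p} = {(x42,o), (x42,p)}
  {x42} × {o, q} = {(x42,o), (x42,q)}
  {x42, x43} × {o} = {(x42,o), (x43,o)}
  {x42, x44} × {o} = {(x42,o), (x44,o)}
  {x42, x43} × {q} = {(x42,q), (x43,q)}
  {x42, x44} × {q} = {(x42,q), (x44,q)}
  {x44} × {o, p} = {(x44,o), (x44,p)}
  {x44} × {o, q} = {(x44,o), (x44,q)}
  {x42} × {o, p, q} = {(x42,o), (x42,p), (x42,q)}
  {x42, x43, x44} × {o} = {(x42,o), (x43,o), (x44,o)}
  {x42, x43, x44} × {q} = {(x42,q), (x43,q), (x44,q)}
  {x44} × {o, p, q} = {(x44,o), (x44,p), (x44,q)}
  {x42, x43} × {o, p} = {(x42,o), (x42,p), (x43,o), (x43,p)}
  {x42, x44} × {o, p} = {(x42,o), (x42,p), (x44,o), (x44,p)}
  {x42, x43} × {o, q} = {(x42,o), (x42,q), (x43,o), (x43,q)}
  {x42, x44} × {o, q} = {(x42,o), (x42,q), (x44,o), (x44,q)}
  {x42, x43} × {o, p, q} = {(x42,o), (x42,p), (x42,q), (x43,o), (x43,p), (x43,q)}
  {x42, x44} × {o, p, q} = {(x42,o), (x42,p), (x42,q), (x44,o), (x44,p), (x44,q)}
  {x42, x43, x44} × {o, p} = {(x42,o), (x42,p), (x43,o), (x43,p), (x44,o), (x44,p)}
  {x42, x43, x44} × {o, q} = {(x42,o), (x42,q), (x43,o), (x43,q), (x44,o), (x44,q)}
  {x42, x43, x44} × {o, p, q} = {(x42,o), (x42,p), (x42,q), (x43,o), (x43,p), (x43,q), (x44,o), (x44,p), (x44,q)}
These 26 distinct sets form the basis B.
Close under arbitrary unions to get τ_{X×Y}; counting gives |τ_{X×Y}| = 108.


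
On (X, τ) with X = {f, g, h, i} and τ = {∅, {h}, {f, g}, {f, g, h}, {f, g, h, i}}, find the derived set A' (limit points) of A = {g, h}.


A' = {f, i}

For each x ∈ X, list the open sets U ∈ τ with x ∈ U, then check whether U ∩ (A ∖ {x}) ≠ ∅ for every such U.
  x = f: opens ∋ x are {f, g}, {f, g, h}, {f, g, h, i}; each meets A ∖ {f}, so x IS a limit point.
  x = g: open {f, g} ∋ x has {f, g} ∩ (A ∖ {g}) = ∅, so x is NOT a limit point.
  x = h: open {h} ∋ x has {h} ∩ (A ∖ {h}) = ∅, so x is NOT a limit point.
  x = i: opens ∋ x are {f, g, h, i}; each meets A ∖ {i}, so x IS a limit point.
Collecting: A' = {f, i}.


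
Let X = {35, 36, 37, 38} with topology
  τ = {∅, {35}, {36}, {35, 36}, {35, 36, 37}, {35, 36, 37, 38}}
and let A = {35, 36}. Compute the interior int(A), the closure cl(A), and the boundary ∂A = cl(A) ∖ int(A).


int(A) = {35, 36}, cl(A) = {35, 36, 37, 38}, ∂A = {37, 38}.

Closed sets in (X, τ) are complements of opens:
  closed(X, τ) = {∅, {38}, {37, 38}, {35, 37, 38}, {36, 37, 38}, {35, 36, 37, 38}}.
int(A) = ⋃ {U ∈ τ : U ⊆ A}. Opens contained in A: ∅, {35}, {36}, {35, 36}.
Taking the union of these: int(A) = {35, 36}.
cl(A) = ⋂ {C closed : A ⊆ C}. Closed sets containing A: {35, 36, 37, 38}.
Intersecting these: cl(A) = {35, 36, 37, 38}.
∂A = cl(A) ∖ int(A) = {35, 36, 37, 38} ∖ {35, 36} = {37, 38}.
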